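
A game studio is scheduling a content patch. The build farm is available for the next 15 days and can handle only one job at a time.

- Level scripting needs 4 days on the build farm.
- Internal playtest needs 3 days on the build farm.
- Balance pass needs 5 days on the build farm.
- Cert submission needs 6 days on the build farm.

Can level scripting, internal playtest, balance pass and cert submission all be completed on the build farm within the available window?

Running back to back, the jobs need 4 + 3 + 5 + 6 = 18 days on the build farm.
Since 18 > 15, they cannot all fit.

No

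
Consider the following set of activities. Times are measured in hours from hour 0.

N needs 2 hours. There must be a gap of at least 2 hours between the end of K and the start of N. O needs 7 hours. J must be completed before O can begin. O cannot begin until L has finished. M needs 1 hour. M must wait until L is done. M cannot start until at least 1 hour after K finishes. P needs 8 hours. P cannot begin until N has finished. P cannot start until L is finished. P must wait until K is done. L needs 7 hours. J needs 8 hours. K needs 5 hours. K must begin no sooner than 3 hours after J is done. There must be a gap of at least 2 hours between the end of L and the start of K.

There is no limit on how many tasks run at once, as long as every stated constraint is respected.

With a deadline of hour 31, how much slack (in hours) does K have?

L can start immediately at hour 0; it finishes at hour 7.
J can start immediately at hour 0; it finishes at hour 8.
K cannot start until J (finishes hour 8, plus 3-hour gap → hour 11); L (finishes hour 7, plus 2-hour gap → hour 9). The controlling bound is hour 11, so K finishes at 11 + 5 = hour 16.

Working backward from the deadline:
Nothing follows M; the deadline of hour 31 is its only limit. It must start by 31 − 1 = hour 30.
Nothing follows P; the deadline of hour 31 is its only limit. It must start by 31 − 8 = hour 23.
N must finish before P (must start by hour 23). With a 2-hour duration, N must start by 23 − 2 = hour 21.
K feeds M (must start by hour 30, minus 1-hour gap → hour 29); N (must start by hour 21, minus 2-hour gap → hour 19); P (must start by hour 23). Taking the minimum, K must finish by hour 19 and start by 19 − 5 = hour 14.
So K can start as early as hour 11 and as late as hour 14, giving 14 − 11 = 3 hours of slack.

3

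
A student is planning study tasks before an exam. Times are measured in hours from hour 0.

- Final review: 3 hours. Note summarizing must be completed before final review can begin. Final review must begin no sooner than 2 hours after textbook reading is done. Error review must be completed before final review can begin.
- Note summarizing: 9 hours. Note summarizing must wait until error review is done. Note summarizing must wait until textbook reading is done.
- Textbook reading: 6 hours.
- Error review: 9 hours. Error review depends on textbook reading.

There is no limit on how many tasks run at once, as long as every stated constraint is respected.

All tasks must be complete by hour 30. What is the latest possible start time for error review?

To finish by hour 30, final review (duration 3) must start no later than hour 27.
Note summarizing feeds into final review (must start by hour 27); so note summarizing must finish by hour 27 and therefore start by hour 18.
Error review has several dependents: note summarizing (must start by hour 18); final review (must start by hour 27). The earliest of those limits is hour 18, so error review must start by 18 − 9 = hour 9.

9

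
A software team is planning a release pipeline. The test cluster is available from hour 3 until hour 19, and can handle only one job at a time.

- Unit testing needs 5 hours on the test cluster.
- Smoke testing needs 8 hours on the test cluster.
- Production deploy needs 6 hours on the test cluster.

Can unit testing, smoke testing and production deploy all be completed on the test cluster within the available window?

No

The test cluster window is 19 − 3 = 16 hours.
Running back to back, the jobs need 5 + 8 + 6 = 19 hours on the test cluster.
Since 19 > 16, they cannot all fit.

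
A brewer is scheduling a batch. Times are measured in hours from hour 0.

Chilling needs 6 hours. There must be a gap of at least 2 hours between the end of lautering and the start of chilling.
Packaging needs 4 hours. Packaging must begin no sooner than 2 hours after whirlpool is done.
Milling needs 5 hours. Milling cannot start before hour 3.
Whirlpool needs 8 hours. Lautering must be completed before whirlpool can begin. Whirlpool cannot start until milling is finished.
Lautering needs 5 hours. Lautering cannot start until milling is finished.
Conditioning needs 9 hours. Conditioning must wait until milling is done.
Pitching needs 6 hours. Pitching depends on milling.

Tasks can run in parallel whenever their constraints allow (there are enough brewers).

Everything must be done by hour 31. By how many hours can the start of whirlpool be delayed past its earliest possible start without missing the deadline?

Milling waits on its own release at hour 3, so it starts at hour 3 and finishes at 3 + 5 = hour 8.
Lautering cannot begin until milling (finishes hour 8). It runs from hour 8 to 8 + 5 = hour 13.
Whirlpool has to wait for lautering (finishes hour 13); milling (finishes hour 8). The latest of these is hour 13, so whirlpool runs hour 13 to 13 + 8 = hour 21.

Working backward from the deadline:
Packaging must finish by hour 31; it takes 4 hours, so it must start by 31 − 4 = hour 27.
Whirlpool feeds into packaging (must start by hour 27, minus 2-hour gap → hour 25); so whirlpool must finish by hour 25 and therefore start by hour 17.
So whirlpool can start as early as hour 13 and as late as hour 17, giving 17 − 13 = 4 hours of slack.

4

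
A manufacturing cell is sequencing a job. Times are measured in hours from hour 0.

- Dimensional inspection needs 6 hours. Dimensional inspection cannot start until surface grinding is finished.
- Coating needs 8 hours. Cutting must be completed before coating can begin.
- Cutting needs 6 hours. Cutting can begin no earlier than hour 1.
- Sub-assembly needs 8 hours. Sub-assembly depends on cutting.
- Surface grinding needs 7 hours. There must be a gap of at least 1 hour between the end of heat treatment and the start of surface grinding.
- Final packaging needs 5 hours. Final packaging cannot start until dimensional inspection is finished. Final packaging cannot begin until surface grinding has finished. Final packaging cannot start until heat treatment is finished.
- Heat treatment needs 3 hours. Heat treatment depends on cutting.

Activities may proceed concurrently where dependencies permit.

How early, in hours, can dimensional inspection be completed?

24

Cutting waits on its own release at hour 1, so it starts at hour 1 and finishes at 1 + 6 = hour 7.
Heat treatment waits on cutting (finishes hour 7), so it starts at hour 7 and finishes at 7 + 3 = hour 10.
Surface grinding waits on heat treatment (finishes hour 10, plus 1-hour gap → hour 11), so it starts at hour 11 and finishes at 11 + 7 = hour 18.
After surface grinding (finishes hour 18), dimensional inspection can start at hour 18 and finishes at hour 24.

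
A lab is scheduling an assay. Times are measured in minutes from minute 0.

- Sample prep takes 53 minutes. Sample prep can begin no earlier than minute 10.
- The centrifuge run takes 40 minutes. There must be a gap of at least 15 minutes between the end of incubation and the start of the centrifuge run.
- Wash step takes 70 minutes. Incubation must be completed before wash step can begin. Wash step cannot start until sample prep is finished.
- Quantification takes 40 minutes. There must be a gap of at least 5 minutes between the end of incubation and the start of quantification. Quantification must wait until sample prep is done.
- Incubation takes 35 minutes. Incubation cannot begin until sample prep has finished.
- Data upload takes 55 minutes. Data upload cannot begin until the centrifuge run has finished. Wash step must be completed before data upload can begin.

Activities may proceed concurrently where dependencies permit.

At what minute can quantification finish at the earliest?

Sample prep waits on its own release at minute 10, so it starts at minute 10 and finishes at 10 + 53 = minute 63.
After sample prep (finishes minute 63), incubation can start at minute 63 and finishes at minute 98.
For quantification: incubation (finishes minute 98, plus 5-minute gap → minute 103); sample prep (finishes minute 63). Taking the maximum gives a start of minute 103, and it finishes at 103 + 40 = minute 143.

143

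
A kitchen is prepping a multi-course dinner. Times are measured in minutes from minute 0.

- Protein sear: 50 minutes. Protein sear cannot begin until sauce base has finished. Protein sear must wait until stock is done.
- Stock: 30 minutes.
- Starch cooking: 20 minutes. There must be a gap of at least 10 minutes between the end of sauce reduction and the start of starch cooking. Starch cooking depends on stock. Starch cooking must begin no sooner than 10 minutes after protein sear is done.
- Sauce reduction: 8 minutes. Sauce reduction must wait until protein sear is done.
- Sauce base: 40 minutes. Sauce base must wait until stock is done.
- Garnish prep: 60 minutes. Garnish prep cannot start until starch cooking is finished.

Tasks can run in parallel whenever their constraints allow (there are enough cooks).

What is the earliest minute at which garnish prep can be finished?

218

Stock can start immediately at minute 0; it finishes at minute 30.
After stock (finishes minute 30), sauce base can start at minute 30 and finishes at minute 70.
Protein sear needs all of sauce base (finishes minute 70); stock (finishes minute 30). That puts its earliest start at minute 70; it finishes at 70 + 50 = minute 120.
Sauce reduction waits on protein sear (finishes minute 120), so it starts at minute 120 and finishes at 120 + 8 = minute 128.
For starch cooking: sauce reduction (finishes minute 128, plus 10-minute gap → minute 138); stock (finishes minute 30); protein sear (finishes minute 120, plus 10-minute gap → minute 130). Taking the maximum gives a start of minute 138, and it finishes at 138 + 20 = minute 158.
Garnish prep waits on starch cooking (finishes minute 158), so it starts at minute 158 and finishes at 158 + 60 = minute 218.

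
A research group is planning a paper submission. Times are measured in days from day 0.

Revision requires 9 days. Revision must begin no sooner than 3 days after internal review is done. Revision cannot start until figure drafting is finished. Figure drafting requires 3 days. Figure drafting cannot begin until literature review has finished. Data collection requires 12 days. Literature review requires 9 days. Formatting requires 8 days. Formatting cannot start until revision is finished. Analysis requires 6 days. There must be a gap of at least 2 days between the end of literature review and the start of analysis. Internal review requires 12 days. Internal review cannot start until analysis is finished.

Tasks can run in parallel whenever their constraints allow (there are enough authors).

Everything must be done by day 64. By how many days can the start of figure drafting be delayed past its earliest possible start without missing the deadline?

Literature review can start immediately at day 0; it finishes at day 9.
After literature review (finishes day 9), figure drafting can start at day 9 and finishes at day 12.

Working backward from the deadline:
Formatting has no dependents, so it just needs to finish by day 64. Starting by 64 − 8 = day 56 achieves that.
Revision feeds into formatting (must start by day 56); so revision must finish by day 56 and therefore start by day 47.
Figure drafting must finish before revision (must start by day 47). With a 3-day duration, figure drafting must start by 47 − 3 = day 44.
So figure drafting can start as early as day 9 and as late as day 44, giving 44 − 9 = 35 days of slack.

35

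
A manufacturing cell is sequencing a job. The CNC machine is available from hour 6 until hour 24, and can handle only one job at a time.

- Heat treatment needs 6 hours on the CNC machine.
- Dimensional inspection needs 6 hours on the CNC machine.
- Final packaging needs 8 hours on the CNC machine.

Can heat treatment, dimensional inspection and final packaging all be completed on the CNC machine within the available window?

The CNC machine window is 24 − 6 = 18 hours.
Running back to back, the jobs need 6 + 6 + 8 = 20 hours on the CNC machine.
Since 20 > 18, they cannot all fit.

No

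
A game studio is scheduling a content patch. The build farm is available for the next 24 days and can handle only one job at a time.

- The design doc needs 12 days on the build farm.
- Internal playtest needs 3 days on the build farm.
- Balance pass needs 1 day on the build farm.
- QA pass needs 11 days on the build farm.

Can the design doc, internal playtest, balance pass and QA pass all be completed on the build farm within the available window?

Running back to back, the jobs need 12 + 3 + 1 + 11 = 27 days on the build farm.
Since 27 > 24, they cannot all fit.

No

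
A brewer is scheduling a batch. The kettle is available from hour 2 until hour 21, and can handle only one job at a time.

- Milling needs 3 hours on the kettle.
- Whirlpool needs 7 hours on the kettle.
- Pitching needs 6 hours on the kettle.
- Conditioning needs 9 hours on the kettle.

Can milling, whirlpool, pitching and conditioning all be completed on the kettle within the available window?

The kettle window is 21 − 2 = 19 hours.
Running back to back, the jobs need 3 + 7 + 6 + 9 = 25 hours on the kettle.
Since 25 > 19, they cannot all fit.

No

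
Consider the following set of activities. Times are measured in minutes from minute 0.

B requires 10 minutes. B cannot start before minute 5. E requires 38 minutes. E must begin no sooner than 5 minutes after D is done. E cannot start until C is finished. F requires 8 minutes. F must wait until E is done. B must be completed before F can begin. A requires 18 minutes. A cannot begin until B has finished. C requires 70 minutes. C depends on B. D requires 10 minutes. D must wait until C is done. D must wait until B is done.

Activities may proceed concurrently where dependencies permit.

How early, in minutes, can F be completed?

146

After its own release at minute 5, B can start at minute 5 and finishes at minute 15.
C waits on B (finishes minute 15), so it starts at minute 15 and finishes at 15 + 70 = minute 85.
D cannot start until C (finishes minute 85); B (finishes minute 15). The controlling bound is minute 85, so D finishes at 85 + 10 = minute 95.
E cannot start until D (finishes minute 95, plus 5-minute gap → minute 100); C (finishes minute 85). The controlling bound is minute 100, so E finishes at 100 + 38 = minute 138.
For F: E (finishes minute 138); B (finishes minute 15). Taking the maximum gives a start of minute 138, and it finishes at 138 + 8 = minute 146.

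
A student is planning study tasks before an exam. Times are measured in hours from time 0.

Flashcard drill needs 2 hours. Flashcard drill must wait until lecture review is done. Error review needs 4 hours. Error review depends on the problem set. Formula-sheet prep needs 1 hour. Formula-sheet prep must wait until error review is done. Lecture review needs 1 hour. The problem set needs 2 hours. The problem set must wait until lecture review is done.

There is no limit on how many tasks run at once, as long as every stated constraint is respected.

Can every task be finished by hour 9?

Yes

Lecture review can start immediately at hour 0; it finishes at hour 1.
Flashcard drill cannot begin until lecture review (finishes hour 1). It runs from hour 1 to 1 + 2 = hour 3.
After lecture review (finishes hour 1), the problem set can start at hour 1 and finishes at hour 3.
After the problem set (finishes hour 3), error review can start at hour 3 and finishes at hour 7.
Formula-sheet prep waits on error review (finishes hour 7), so it starts at hour 7 and finishes at 7 + 1 = hour 8.
Every task is finished by hour 8, which is no later than the deadline of 9, so the schedule is feasible.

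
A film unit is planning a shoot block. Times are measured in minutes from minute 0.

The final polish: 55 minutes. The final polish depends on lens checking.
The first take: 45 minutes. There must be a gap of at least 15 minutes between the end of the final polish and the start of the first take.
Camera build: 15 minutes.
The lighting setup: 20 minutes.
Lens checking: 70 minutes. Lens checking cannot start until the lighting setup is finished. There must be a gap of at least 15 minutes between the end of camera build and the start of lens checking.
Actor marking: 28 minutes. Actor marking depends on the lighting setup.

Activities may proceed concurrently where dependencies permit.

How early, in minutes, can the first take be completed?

215

Nothing blocks camera build, so it runs from minute 0 to minute 15.
The lighting setup has no prerequisites, so it starts at minute 0 and finishes at minute 20.
Lens checking has to wait for the lighting setup (finishes minute 20); camera build (finishes minute 15, plus 15-minute gap → minute 30). The latest of these is minute 30, so lens checking runs minute 30 to 30 + 70 = minute 100.
The final polish waits on lens checking (finishes minute 100), so it starts at minute 100 and finishes at 100 + 55 = minute 155.
After the final polish (finishes minute 155, plus 15-minute gap → minute 170), the first take can start at minute 170 and finishes at minute 215.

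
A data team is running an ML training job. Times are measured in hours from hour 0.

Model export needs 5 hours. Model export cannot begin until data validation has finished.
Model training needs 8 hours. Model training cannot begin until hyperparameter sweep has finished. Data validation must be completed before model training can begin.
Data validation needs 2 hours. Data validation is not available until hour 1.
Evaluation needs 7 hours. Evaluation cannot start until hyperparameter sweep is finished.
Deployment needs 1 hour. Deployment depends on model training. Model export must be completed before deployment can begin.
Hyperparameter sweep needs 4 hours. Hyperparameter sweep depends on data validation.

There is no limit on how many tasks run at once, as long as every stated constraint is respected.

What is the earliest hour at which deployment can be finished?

16

Data validation cannot begin until its own release at hour 1. It runs from hour 1 to 1 + 2 = hour 3.
After data validation (finishes hour 3), model export can start at hour 3 and finishes at hour 8.
Hyperparameter sweep waits on data validation (finishes hour 3), so it starts at hour 3 and finishes at 3 + 4 = hour 7.
Model training has to wait for hyperparameter sweep (finishes hour 7); data validation (finishes hour 3). The latest of these is hour 7, so model training runs hour 7 to 7 + 8 = hour 15.
Deployment cannot start until model training (finishes hour 15); model export (finishes hour 8). The controlling bound is hour 15, so deployment finishes at 15 + 1 = hour 16.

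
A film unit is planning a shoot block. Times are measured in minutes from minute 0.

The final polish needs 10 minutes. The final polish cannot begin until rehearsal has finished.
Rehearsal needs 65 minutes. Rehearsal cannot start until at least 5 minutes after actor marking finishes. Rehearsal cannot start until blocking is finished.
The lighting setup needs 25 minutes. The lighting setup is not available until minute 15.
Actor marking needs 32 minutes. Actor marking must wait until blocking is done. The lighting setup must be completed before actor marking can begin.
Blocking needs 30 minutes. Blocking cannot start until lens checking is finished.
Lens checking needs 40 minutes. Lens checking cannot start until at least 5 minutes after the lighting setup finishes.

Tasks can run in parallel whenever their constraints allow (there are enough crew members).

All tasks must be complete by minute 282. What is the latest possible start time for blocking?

140

The final polish must finish by minute 282; it takes 10 minutes, so it must start by 282 − 10 = minute 272.
Rehearsal has to be done before the final polish (must start by minute 272). That means finishing by minute 272, i.e. starting by 272 − 65 = minute 207.
Actor marking feeds into rehearsal (must start by minute 207, minus 5-minute gap → minute 202); so actor marking must finish by minute 202 and therefore start by minute 170.
Blocking has several dependents: actor marking (must start by minute 170); rehearsal (must start by minute 207). The earliest of those limits is minute 170, so blocking must start by 170 − 30 = minute 140.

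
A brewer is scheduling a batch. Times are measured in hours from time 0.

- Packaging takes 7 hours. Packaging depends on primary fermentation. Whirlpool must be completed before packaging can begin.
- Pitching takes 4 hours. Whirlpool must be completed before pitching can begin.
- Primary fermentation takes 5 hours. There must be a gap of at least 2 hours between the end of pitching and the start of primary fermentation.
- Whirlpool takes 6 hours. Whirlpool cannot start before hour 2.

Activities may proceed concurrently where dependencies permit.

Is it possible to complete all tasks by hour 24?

No

Whirlpool cannot begin until its own release at hour 2. It runs from hour 2 to 2 + 6 = hour 8.
Pitching waits on whirlpool (finishes hour 8), so it starts at hour 8 and finishes at 8 + 4 = hour 12.
Primary fermentation cannot begin until pitching (finishes hour 12, plus 2-hour gap → hour 14). It runs from hour 14 to 14 + 5 = hour 19.
For packaging: primary fermentation (finishes hour 19); whirlpool (finishes hour 8). Taking the maximum gives a start of hour 19, and it finishes at 19 + 7 = hour 26.
The earliest everything can be done is hour 26, which is after the deadline of 24, so it is not possible.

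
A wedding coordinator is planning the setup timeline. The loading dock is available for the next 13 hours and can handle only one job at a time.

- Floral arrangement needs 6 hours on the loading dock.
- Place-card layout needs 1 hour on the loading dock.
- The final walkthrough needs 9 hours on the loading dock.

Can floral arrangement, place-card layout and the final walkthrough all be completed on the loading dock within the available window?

Running back to back, the jobs need 6 + 1 + 9 = 16 hours on the loading dock.
Since 16 > 13, they cannot all fit.

No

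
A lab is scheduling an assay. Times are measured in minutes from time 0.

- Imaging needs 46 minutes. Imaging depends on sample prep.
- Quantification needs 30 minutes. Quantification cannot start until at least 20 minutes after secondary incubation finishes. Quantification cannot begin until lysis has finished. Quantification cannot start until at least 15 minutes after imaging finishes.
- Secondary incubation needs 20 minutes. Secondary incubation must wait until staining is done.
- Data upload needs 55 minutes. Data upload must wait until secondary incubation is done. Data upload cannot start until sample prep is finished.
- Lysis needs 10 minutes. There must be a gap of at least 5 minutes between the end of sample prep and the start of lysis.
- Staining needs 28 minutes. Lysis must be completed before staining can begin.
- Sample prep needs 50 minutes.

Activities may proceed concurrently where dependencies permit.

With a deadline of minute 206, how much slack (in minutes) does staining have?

38

Sample prep has no prerequisites, so it starts at minute 0 and finishes at minute 50.
After sample prep (finishes minute 50, plus 5-minute gap → minute 55), lysis can start at minute 55 and finishes at minute 65.
Staining waits on lysis (finishes minute 65), so it starts at minute 65 and finishes at 65 + 28 = minute 93.

Working backward from the deadline:
Nothing follows quantification; the deadline of minute 206 is its only limit. It must start by 206 − 30 = minute 176.
Data upload must finish by minute 206; it takes 55 minutes, so it must start by 206 − 55 = minute 151.
For secondary incubation: quantification (must start by minute 176, minus 20-minute gap → minute 156); data upload (must start by minute 151). The most restrictive is minute 151; with a 20-minute duration, secondary incubation must start by minute 131.
Staining feeds into secondary incubation (must start by minute 131); so staining must finish by minute 131 and therefore start by minute 103.
So staining can start as early as minute 65 and as late as minute 103, giving 103 − 65 = 38 minutes of slack.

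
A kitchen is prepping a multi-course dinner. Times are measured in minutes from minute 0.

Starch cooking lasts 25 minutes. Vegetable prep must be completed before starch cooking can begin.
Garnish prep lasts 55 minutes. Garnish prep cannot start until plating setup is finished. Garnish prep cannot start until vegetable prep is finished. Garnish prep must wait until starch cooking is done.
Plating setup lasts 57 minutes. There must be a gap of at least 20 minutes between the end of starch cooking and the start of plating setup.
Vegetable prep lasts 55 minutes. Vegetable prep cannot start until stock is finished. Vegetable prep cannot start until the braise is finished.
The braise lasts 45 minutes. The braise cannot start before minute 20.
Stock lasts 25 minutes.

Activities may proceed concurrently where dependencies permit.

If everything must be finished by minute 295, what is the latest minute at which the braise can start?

Garnish prep must finish by minute 295; it takes 55 minutes, so it must start by 295 − 55 = minute 240.
Plating setup feeds into garnish prep (must start by minute 240); so plating setup must finish by minute 240 and therefore start by minute 183.
For starch cooking: plating setup (must start by minute 183, minus 20-minute gap → minute 163); garnish prep (must start by minute 240). The most restrictive is minute 163; with a 25-minute duration, starch cooking must start by minute 138.
For vegetable prep: starch cooking (must start by minute 138); garnish prep (must start by minute 240). The most restrictive is minute 138; with a 55-minute duration, vegetable prep must start by minute 83.
Since vegetable prep (must start by minute 83) depends on it, the braise must finish by minute 83. Backing off its 45-minute duration gives a latest start of minute 38.

38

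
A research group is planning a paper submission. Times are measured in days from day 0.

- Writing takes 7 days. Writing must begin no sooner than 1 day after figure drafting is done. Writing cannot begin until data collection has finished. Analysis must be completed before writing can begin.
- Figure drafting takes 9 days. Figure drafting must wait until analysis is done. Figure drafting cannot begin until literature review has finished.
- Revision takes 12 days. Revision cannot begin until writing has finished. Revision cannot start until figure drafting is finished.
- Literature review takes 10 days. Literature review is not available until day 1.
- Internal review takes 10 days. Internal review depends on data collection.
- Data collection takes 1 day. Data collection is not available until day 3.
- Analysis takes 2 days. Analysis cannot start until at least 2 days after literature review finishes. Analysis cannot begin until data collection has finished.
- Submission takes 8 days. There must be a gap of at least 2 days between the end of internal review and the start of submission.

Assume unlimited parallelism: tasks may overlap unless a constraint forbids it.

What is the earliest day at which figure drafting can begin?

After its own release at day 3, data collection can start at day 3 and finishes at day 4.
After its own release at day 1, literature review can start at day 1 and finishes at day 11.
Analysis cannot start until literature review (finishes day 11, plus 2-day gap → day 13); data collection (finishes day 4). The controlling bound is day 13, so analysis finishes at 13 + 2 = day 15.
Figure drafting waits on analysis (finishes day 15); literature review (finishes day 11). The latest of these is day 15, which is the earliest figure drafting can start.

15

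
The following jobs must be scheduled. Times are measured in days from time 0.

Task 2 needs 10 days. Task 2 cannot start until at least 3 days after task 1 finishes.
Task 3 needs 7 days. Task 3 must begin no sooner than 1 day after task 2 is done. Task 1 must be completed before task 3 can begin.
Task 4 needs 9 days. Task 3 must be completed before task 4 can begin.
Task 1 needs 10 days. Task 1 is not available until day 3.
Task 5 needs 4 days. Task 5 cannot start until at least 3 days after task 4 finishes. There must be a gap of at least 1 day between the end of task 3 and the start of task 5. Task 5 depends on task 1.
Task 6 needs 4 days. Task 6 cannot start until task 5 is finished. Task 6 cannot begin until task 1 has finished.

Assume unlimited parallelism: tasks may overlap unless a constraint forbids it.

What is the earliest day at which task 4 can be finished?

43

Task 1 waits on its own release at day 3, so it starts at day 3 and finishes at 3 + 10 = day 13.
After task 1 (finishes day 13, plus 3-day gap → day 16), task 2 can start at day 16 and finishes at day 26.
Task 3 cannot start until task 2 (finishes day 26, plus 1-day gap → day 27); task 1 (finishes day 13). The controlling bound is day 27, so task 3 finishes at 27 + 7 = day 34.
Task 4 cannot begin until task 3 (finishes day 34). It runs from day 34 to 34 + 9 = day 43.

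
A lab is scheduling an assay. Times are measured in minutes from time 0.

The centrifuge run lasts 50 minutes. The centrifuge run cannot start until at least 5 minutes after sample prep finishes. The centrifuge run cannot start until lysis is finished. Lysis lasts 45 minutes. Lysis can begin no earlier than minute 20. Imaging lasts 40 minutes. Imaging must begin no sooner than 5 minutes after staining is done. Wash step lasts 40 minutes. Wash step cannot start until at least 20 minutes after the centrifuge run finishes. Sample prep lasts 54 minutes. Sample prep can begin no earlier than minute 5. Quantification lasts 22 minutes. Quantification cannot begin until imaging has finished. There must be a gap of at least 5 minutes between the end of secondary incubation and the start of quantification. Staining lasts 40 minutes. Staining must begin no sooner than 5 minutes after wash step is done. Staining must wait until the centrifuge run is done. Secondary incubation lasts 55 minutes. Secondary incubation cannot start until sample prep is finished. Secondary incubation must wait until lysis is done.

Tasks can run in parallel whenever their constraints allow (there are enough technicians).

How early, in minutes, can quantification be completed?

After its own release at minute 20, lysis can start at minute 20 and finishes at minute 65.
Sample prep cannot begin until its own release at minute 5. It runs from minute 5 to 5 + 54 = minute 59.
For secondary incubation: sample prep (finishes minute 59); lysis (finishes minute 65). Taking the maximum gives a start of minute 65, and it finishes at 65 + 55 = minute 120.
The centrifuge run has to wait for sample prep (finishes minute 59, plus 5-minute gap → minute 64); lysis (finishes minute 65). The latest of these is minute 65, so the centrifuge run runs minute 65 to 65 + 50 = minute 115.
Wash step cannot begin until the centrifuge run (finishes minute 115, plus 20-minute gap → minute 135). It runs from minute 135 to 135 + 40 = minute 175.
For staining: wash step (finishes minute 175, plus 5-minute gap → minute 180); the centrifuge run (finishes minute 115). Taking the maximum gives a start of minute 180, and it finishes at 180 + 40 = minute 220.
After staining (finishes minute 220, plus 5-minute gap → minute 225), imaging can start at minute 225 and finishes at minute 265.
Quantification needs all of imaging (finishes minute 265); secondary incubation (finishes minute 120, plus 5-minute gap → minute 125). That puts its earliest start at minute 265; it finishes at 265 + 22 = minute 287.

287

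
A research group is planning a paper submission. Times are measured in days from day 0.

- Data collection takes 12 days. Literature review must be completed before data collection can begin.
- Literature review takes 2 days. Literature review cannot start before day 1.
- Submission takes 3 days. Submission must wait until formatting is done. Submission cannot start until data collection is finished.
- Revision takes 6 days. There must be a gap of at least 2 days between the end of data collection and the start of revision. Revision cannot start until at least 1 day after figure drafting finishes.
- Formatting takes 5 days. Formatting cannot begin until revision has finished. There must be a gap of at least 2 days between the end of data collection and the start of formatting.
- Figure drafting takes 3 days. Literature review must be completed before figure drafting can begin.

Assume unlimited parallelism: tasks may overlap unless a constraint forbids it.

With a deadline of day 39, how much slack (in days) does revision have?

Literature review waits on its own release at day 1, so it starts at day 1 and finishes at 1 + 2 = day 3.
Figure drafting waits on literature review (finishes day 3), so it starts at day 3 and finishes at 3 + 3 = day 6.
Data collection cannot begin until literature review (finishes day 3). It runs from day 3 to 3 + 12 = day 15.
Revision needs all of data collection (finishes day 15, plus 2-day gap → day 17); figure drafting (finishes day 6, plus 1-day gap → day 7). That puts its earliest start at day 17; it finishes at 17 + 6 = day 23.

Working backward from the deadline:
Submission must finish by day 39; it takes 3 days, so it must start by 39 − 3 = day 36.
Formatting must finish before submission (must start by day 36). With a 5-day duration, formatting must start by 36 − 5 = day 31.
Revision has to be done before formatting (must start by day 31). That means finishing by day 31, i.e. starting by 31 − 6 = day 25.
So revision can start as early as day 17 and as late as day 25, giving 25 − 17 = 8 days of slack.

8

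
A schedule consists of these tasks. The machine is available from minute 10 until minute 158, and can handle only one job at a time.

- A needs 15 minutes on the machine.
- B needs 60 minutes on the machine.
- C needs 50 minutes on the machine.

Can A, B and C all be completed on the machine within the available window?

The machine window is 158 − 10 = 148 minutes.
Running back to back, the jobs need 15 + 60 + 50 = 125 minutes on the machine.
Since 125 ≤ 148, they fit within the window.

Yes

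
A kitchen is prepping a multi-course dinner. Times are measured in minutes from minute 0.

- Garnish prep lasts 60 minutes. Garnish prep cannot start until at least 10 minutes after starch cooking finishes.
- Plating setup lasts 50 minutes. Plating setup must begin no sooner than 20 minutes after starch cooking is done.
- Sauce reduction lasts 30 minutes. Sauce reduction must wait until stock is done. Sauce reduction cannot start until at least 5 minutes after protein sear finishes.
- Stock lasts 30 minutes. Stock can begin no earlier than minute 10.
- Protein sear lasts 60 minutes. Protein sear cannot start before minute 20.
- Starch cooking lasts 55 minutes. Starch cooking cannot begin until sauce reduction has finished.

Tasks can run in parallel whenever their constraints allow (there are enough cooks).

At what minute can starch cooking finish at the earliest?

170

Protein sear cannot begin until its own release at minute 20. It runs from minute 20 to 20 + 60 = minute 80.
Stock cannot begin until its own release at minute 10. It runs from minute 10 to 10 + 30 = minute 40.
Sauce reduction needs all of stock (finishes minute 40); protein sear (finishes minute 80, plus 5-minute gap → minute 85). That puts its earliest start at minute 85; it finishes at 85 + 30 = minute 115.
Starch cooking waits on sauce reduction (finishes minute 115), so it starts at minute 115 and finishes at 115 + 55 = minute 170.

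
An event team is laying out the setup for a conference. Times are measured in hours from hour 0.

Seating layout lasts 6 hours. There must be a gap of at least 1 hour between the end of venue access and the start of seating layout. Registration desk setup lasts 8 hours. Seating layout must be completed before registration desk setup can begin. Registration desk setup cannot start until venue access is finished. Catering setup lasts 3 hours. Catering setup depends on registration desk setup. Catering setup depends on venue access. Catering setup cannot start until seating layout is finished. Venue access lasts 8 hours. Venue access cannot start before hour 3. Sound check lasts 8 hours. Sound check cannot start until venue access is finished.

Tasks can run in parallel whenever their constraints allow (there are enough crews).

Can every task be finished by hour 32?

Venue access cannot begin until its own release at hour 3. It runs from hour 3 to 3 + 8 = hour 11.
Sound check cannot begin until venue access (finishes hour 11). It runs from hour 11 to 11 + 8 = hour 19.
Seating layout cannot begin until venue access (finishes hour 11, plus 1-hour gap → hour 12). It runs from hour 12 to 12 + 6 = hour 18.
Registration desk setup has to wait for seating layout (finishes hour 18); venue access (finishes hour 11). The latest of these is hour 18, so registration desk setup runs hour 18 to 18 + 8 = hour 26.
For catering setup: registration desk setup (finishes hour 26); venue access (finishes hour 11); seating layout (finishes hour 18). Taking the maximum gives a start of hour 26, and it finishes at 26 + 3 = hour 29.
Every task is finished by hour 29, which is no later than the deadline of 32, so the schedule is feasible.

Yes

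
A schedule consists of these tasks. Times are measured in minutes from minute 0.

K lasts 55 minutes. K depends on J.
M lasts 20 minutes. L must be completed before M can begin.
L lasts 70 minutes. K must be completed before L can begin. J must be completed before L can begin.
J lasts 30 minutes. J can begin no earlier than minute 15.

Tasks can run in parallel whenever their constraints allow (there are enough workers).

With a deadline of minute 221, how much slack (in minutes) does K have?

J waits on its own release at minute 15, so it starts at minute 15 and finishes at 15 + 30 = minute 45.
After J (finishes minute 45), K can start at minute 45 and finishes at minute 100.

Working backward from the deadline:
To finish by minute 221, M (duration 20) must start no later than minute 201.
Since M (must start by minute 201) depends on it, L must finish by minute 201. Backing off its 70-minute duration gives a latest start of minute 131.
K must finish before L (must start by minute 131). With a 55-minute duration, K must start by 131 − 55 = minute 76.
So K can start as early as minute 45 and as late as minute 76, giving 76 − 45 = 31 minutes of slack.

31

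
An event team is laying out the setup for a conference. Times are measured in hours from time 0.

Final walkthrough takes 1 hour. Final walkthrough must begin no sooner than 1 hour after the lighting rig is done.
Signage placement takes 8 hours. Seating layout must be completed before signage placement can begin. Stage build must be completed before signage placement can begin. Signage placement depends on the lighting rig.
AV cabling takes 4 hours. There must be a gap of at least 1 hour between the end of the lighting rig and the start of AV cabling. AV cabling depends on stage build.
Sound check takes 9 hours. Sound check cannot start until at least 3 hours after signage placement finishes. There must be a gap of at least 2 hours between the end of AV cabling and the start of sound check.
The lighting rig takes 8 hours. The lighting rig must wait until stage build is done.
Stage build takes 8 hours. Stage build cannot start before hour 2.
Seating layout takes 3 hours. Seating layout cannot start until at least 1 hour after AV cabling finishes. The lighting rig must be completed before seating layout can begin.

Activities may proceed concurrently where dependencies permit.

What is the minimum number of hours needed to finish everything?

Stage build cannot begin until its own release at hour 2. It runs from hour 2 to 2 + 8 = hour 10.
The lighting rig cannot begin until stage build (finishes hour 10). It runs from hour 10 to 10 + 8 = hour 18.
Final walkthrough cannot begin until the lighting rig (finishes hour 18, plus 1-hour gap → hour 19). It runs from hour 19 to 19 + 1 = hour 20.
AV cabling has to wait for the lighting rig (finishes hour 18, plus 1-hour gap → hour 19); stage build (finishes hour 10). The latest of these is hour 19, so AV cabling runs hour 19 to 19 + 4 = hour 23.
Seating layout needs all of AV cabling (finishes hour 23, plus 1-hour gap → hour 24); the lighting rig (finishes hour 18). That puts its earliest start at hour 24; it finishes at 24 + 3 = hour 27.
For signage placement: seating layout (finishes hour 27); stage build (finishes hour 10); the lighting rig (finishes hour 18). Taking the maximum gives a start of hour 27, and it finishes at 27 + 8 = hour 35.
Sound check cannot start until signage placement (finishes hour 35, plus 3-hour gap → hour 38); AV cabling (finishes hour 23, plus 2-hour gap → hour 25). The controlling bound is hour 38, so sound check finishes at 38 + 9 = hour 47.
All tasks are finished once the last one completes. Finish times: Stage build at 10, The lighting rig at 18, AV cabling at 23, Seating layout at 27, Signage placement at 35, Sound check at 47, Final walkthrough at 20. The latest is hour 47.

47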